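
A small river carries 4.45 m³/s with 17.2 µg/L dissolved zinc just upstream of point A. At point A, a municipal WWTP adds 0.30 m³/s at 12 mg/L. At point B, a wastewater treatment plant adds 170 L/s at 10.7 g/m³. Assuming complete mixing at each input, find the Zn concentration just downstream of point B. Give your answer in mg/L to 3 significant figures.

17.2 µg/L = 0.0172 mg/L.
After input A: C = (4.45·0.0172 + 0.3·12) / 4.75 = 0.774 mg/L.
170 L/s = 0.17 m³/s.
After input B: C = (4.75·0.774 + 0.17·10.7) / 4.92 = 1.117 mg/L.

1.12 mg/L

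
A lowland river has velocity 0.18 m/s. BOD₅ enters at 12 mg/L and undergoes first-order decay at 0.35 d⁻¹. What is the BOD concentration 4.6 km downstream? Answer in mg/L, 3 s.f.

Travel time t = 4.6 km / 0.18 m/s = 4600/0.18 = 2.556e+04 s = 0.2958 d.
First-order decay: C = 12·exp(−0.35·0.2958) = 12·0.9017 = 10.82 mg/L.

10.8 mg/L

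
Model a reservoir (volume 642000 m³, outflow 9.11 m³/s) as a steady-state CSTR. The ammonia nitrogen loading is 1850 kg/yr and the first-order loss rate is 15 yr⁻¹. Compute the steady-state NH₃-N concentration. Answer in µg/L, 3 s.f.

Outflow Q = 9.11 m³/s × 3.156e+07 s/yr = 2.875e+08 m³/yr.
Steady-state CSTR mass balance: W = Q·C + k·V·C, so C = W/(Q + kV).
Q + kV = 2.875e+08 + 15·642000 = 2.971e+08 m³/yr.
C = 1850/2.971e+08 = 6.226e-06 kg/m³ = 0.006226 mg/L = 6.226 µg/L.

6.23 µg/L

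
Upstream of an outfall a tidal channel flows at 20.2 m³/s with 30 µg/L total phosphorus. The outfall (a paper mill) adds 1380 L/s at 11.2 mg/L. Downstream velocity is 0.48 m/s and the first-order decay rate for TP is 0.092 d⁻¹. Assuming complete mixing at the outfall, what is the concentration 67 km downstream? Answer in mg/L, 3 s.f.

1380 L/s = 1.38 m³/s.
30 µg/L = 0.03 mg/L.
After complete mixing, C₀ = (1.38·11.2 + 20.2·0.03) / 21.58 = 0.7443 mg/L.
Travel time t = 6.7e+04 m / 0.48 m/s = 1.396e+05 s = 1.616 d.
C = 0.7443·exp(−0.092·1.616) = 0.7443·0.8619 = 0.6415 mg/L.

0.642 mg/L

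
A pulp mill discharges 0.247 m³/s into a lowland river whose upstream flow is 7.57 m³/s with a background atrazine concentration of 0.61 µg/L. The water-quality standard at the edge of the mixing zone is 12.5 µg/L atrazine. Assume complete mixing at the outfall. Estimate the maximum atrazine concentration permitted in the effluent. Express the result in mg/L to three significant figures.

0.61 µg/L = 0.00061 mg/L.
12.5 µg/L = 0.0125 mg/L.
Mass balance: 0.0125·7.817 = 0.247·Cₑ + 7.57·0.00061.
Cₑ = (0.09771 − 0.004618) / 0.247 = 0.3769 mg/L.

0.377 mg/L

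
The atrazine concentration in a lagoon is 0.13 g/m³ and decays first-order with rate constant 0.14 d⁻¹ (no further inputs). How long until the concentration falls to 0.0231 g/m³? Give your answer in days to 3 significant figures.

t = ln(C₀/C)/k = ln(0.13/0.0231)/0.14 = 1.728/0.14 = 12.34 d.

12.3 d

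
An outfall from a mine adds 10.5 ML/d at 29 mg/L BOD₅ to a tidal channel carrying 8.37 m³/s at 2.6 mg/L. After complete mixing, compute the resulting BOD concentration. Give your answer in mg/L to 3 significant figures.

2.98 mg/L

10.5 ML/d = 0.1215 m³/s.
Flow-weighted mixing gives C = (0.1215·29 + 8.37·2.6) / (0.1215 + 8.37) = 25.29/8.492 = 2.978 mg/L.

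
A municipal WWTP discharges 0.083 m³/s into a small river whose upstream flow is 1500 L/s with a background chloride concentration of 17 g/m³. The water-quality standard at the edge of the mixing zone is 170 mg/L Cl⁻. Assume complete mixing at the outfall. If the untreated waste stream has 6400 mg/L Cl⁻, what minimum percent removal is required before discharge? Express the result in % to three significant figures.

54.1 %

1500 L/s = 1.5 m³/s.
Mass balance: 170·1.583 = 0.083·Cₑ + 1.5·17.
Cₑ = (269.1 − 25.5) / 0.083 = 2935 mg/L.
Required removal = 1 − 2935/6400 = 54.14 %.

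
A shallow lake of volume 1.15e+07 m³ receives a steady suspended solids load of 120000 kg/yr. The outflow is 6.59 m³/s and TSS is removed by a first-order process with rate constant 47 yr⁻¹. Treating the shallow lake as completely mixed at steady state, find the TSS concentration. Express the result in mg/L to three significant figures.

Outflow Q = 6.59 m³/s × 3.156e+07 s/yr = 2.08e+08 m³/yr.
Steady-state CSTR mass balance: W = Q·C + k·V·C, so C = W/(Q + kV).
Q + kV = 2.08e+08 + 47·1.15e+07 = 7.485e+08 m³/yr.
C = 120000/7.485e+08 = 0.0001603 kg/m³ = 0.1603 mg/L.

0.160 mg/L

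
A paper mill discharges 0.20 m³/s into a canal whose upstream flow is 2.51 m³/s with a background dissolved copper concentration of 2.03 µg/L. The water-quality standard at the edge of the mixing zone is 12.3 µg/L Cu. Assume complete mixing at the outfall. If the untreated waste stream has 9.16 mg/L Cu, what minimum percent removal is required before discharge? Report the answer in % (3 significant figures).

2.03 µg/L = 0.00203 mg/L.
12.3 µg/L = 0.0123 mg/L.
Mass balance: 0.0123·2.71 = 0.2·Cₑ + 2.51·0.00203.
Cₑ = (0.03333 − 0.005095) / 0.2 = 0.1412 mg/L.
Required removal = 1 − 0.1412/9.16 = 98.46 %.

98.5 %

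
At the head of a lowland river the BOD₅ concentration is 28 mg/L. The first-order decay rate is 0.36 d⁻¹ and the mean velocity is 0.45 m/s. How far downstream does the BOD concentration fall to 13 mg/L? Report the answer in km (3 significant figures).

From C = C₀·e^(−kt), t = ln(C₀/C)/k = ln(28/13)/0.36 = 0.7673/0.36 = 2.131 d.
Distance = v·t = 0.45 m/s × 1.841e+05 s = 8.286e+04 m = 82.86 km.

82.9 km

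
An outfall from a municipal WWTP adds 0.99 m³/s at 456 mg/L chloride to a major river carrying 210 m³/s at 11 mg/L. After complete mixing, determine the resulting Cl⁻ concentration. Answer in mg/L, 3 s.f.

13.1 mg/L

Conservation of mass across the mixing zone: C = (0.99·456 + 210·11) / (0.99 + 210) = 2761/211 = 13.09 mg/L.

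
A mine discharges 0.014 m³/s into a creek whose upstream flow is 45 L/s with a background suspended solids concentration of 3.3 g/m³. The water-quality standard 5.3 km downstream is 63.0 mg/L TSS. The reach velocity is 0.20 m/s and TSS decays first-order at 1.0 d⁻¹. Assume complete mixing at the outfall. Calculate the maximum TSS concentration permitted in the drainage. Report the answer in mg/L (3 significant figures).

45 L/s = 0.045 m³/s.
Travel time to the compliance point: t = 5300/0.20 = 2.65e+04 s = 0.3067 d; decay factor exp(−1.0·0.3067) = 0.7359.
So the concentration just after mixing may be at most 63/0.7359 = 85.61 mg/L.
Mass balance: 85.61·0.059 = 0.014·Cₑ + 0.045·3.3.
Cₑ = (5.051 − 0.1485) / 0.014 = 350.2 mg/L.

350 mg/L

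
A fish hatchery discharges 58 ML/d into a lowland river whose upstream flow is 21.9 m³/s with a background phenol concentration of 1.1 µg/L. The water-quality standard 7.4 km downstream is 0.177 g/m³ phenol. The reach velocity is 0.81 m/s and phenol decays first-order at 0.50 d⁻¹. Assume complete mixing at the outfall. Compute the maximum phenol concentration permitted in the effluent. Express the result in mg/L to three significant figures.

6.24 mg/L

58 ML/d = 0.6713 m³/s.
1.1 µg/L = 0.0011 mg/L.
Travel time to the compliance point: t = 7400/0.81 = 9136 s = 0.1057 d; decay factor exp(−0.50·0.1057) = 0.9485.
So the concentration just after mixing may be at most 0.177/0.9485 = 0.1866 mg/L.
Mass balance: 0.1866·22.57 = 0.6713·Cₑ + 21.9·0.0011.
Cₑ = (4.212 − 0.02409) / 0.6713 = 6.239 mg/L.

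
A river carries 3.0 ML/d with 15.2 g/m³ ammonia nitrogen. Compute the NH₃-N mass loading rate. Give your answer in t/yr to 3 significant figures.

16.7 t/yr

3.0 ML/d = 0.03472 m³/s.
Mass flux = Q·C = 0.03472 m³/s × 15.2 g/m³ = 0.5278 g/s.
= 0.5278 g/s × 31.56 = 16.66 t/yr.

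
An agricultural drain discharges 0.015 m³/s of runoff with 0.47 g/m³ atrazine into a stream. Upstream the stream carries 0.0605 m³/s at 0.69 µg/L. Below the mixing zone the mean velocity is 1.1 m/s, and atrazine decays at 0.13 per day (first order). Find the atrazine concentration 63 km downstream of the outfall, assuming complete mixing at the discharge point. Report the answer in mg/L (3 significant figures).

0.69 µg/L = 0.00069 mg/L.
After complete mixing, C₀ = (0.015·0.47 + 0.0605·0.00069) / 0.0755 = 0.09393 mg/L.
Travel time t = 6.3e+04 m / 1.1 m/s = 5.727e+04 s = 0.6629 d.
C = 0.09393·exp(−0.13·0.6629) = 0.09393·0.9174 = 0.08617 mg/L.

0.0862 mg/L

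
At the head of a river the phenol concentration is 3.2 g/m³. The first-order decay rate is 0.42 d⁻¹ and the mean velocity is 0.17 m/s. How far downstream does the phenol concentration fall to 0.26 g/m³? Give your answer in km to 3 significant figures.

From C = C₀·e^(−kt), t = ln(C₀/C)/k = ln(3.2/0.26)/0.42 = 2.51/0.42 = 5.977 d.
Distance = v·t = 0.17 m/s × 5.164e+05 s = 8.779e+04 m = 87.79 km.

87.8 km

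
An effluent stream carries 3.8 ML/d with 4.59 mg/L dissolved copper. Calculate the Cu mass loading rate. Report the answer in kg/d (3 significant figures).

3.8 ML/d = 0.04398 m³/s.
Mass flux = Q·C = 0.04398 m³/s × 4.59 g/m³ = 0.2019 g/s.
= 0.2019 g/s × 86.4 = 17.44 kg/d.

17.4 kg/d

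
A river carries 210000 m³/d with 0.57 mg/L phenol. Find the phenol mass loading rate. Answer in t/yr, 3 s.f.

43.7 t/yr

210000 m³/d = 2.431 m³/s.
Mass flux = Q·C = 2.431 m³/s × 0.57 g/m³ = 1.385 g/s.
= 1.385 g/s × 31.56 = 43.72 t/yr.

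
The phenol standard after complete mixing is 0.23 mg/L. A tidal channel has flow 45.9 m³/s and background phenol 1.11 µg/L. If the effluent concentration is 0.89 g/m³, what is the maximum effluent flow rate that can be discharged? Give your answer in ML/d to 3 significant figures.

1380 ML/d

1.11 µg/L = 0.00111 mg/L.
Mass balance at complete mixing: C_std·(Q_w + Q_r) = Q_w·C_e + Q_r·C_b.
Rearranging, Q_w = Q_r·(C_std − C_b)/(C_e − C_std) = 45.9·(0.23 − 0.00111) / (0.89 − 0.23) = 15.92 m³/s.
= 1375 ML/d.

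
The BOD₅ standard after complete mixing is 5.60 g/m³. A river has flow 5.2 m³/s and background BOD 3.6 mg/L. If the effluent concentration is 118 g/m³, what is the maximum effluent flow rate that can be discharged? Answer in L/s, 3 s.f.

92.5 L/s

Mass balance at complete mixing: C_std·(Q_w + Q_r) = Q_w·C_e + Q_r·C_b.
Rearranging, Q_w = Q_r·(C_std − C_b)/(C_e − C_std) = 5.2·(5.6 − 3.6) / (118 − 5.6) = 0.09253 m³/s.
= 92.53 L/s.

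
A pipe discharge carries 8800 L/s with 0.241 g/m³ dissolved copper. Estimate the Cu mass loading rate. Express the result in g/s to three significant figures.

2.12 g/s

8800 L/s = 8.8 m³/s.
Mass flux = Q·C = 8.8 m³/s × 0.241 g/m³ = 2.121 g/s.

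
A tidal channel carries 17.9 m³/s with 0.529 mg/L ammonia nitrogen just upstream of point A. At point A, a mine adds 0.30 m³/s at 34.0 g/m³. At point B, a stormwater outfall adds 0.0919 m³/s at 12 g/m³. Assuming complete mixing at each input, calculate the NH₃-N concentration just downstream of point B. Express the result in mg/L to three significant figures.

1.14 mg/L

After input A: C = (17.9·0.529 + 0.3·34) / 18.2 = 1.081 mg/L.
After input B: C = (18.2·1.081 + 0.0919·12) / 18.29 = 1.136 mg/L.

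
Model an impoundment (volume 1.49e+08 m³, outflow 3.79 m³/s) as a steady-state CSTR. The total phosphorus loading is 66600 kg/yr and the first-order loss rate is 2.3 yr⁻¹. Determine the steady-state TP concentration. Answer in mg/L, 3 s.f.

0.144 mg/L

Outflow Q = 3.79 m³/s × 3.156e+07 s/yr = 1.196e+08 m³/yr.
Steady-state CSTR mass balance: W = Q·C + k·V·C, so C = W/(Q + kV).
Q + kV = 1.196e+08 + 2.3·1.49e+08 = 4.623e+08 m³/yr.
C = 66600/4.623e+08 = 0.0001441 kg/m³ = 0.1441 mg/L.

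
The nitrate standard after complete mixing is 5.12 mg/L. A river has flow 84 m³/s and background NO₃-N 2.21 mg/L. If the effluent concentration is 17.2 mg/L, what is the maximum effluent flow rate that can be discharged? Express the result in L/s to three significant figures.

Mass balance at complete mixing: C_std·(Q_w + Q_r) = Q_w·C_e + Q_r·C_b.
Rearranging, Q_w = Q_r·(C_std − C_b)/(C_e − C_std) = 84·(5.12 − 2.21) / (17.2 − 5.12) = 20.24 m³/s.
= 2.024e+04 L/s.

20200 L/s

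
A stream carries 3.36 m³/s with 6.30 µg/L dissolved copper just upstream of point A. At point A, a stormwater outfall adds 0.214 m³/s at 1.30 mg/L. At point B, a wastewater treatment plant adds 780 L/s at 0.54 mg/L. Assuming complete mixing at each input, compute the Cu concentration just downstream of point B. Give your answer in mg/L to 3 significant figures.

0.165 mg/L

6.30 µg/L = 0.0063 mg/L.
After input A: C = (3.36·0.0063 + 0.214·1.3) / 3.574 = 0.08376 mg/L.
780 L/s = 0.78 m³/s.
After input B: C = (3.574·0.08376 + 0.78·0.54) / 4.354 = 0.1655 mg/L.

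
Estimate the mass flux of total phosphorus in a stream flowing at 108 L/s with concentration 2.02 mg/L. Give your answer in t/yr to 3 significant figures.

6.88 t/yr

108 L/s = 0.108 m³/s.
Mass flux = Q·C = 0.108 m³/s × 2.02 g/m³ = 0.2182 g/s.
= 0.2182 g/s × 31.56 = 6.885 t/yr.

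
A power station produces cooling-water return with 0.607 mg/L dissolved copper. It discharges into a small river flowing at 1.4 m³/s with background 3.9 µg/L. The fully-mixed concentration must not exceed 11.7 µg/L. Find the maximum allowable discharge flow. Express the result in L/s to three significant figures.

18.3 L/s

3.9 µg/L = 0.0039 mg/L.
11.7 µg/L = 0.0117 mg/L.
Mass balance at complete mixing: C_std·(Q_w + Q_r) = Q_w·C_e + Q_r·C_b.
Rearranging, Q_w = Q_r·(C_std − C_b)/(C_e − C_std) = 1.4·(0.0117 − 0.0039) / (0.607 − 0.0117) = 0.01834 m³/s.
= 18.34 L/s.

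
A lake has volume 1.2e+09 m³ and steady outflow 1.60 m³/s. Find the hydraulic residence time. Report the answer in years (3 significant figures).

23.8 yr

Q = 1.60 m³/s × 3.156e+07 s/yr = 5.049e+07 m³/yr.
Hydraulic residence time τ = V/Q = 1.2e+09/5.049e+07 = 23.77 yr.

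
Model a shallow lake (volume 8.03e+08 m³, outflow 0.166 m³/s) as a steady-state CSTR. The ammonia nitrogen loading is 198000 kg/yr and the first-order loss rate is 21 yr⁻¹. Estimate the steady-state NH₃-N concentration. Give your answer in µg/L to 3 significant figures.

Outflow Q = 0.166 m³/s × 3.156e+07 s/yr = 5.239e+06 m³/yr.
Steady-state CSTR mass balance: W = Q·C + k·V·C, so C = W/(Q + kV).
Q + kV = 5.239e+06 + 21·8.03e+08 = 1.687e+10 m³/yr.
C = 198000/1.687e+10 = 1.174e-05 kg/m³ = 0.01174 mg/L = 11.74 µg/L.

11.7 µg/L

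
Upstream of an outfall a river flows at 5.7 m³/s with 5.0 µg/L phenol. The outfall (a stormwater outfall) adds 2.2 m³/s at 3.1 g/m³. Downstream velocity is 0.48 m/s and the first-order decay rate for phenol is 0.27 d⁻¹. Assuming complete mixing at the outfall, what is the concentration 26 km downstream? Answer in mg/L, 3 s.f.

5.0 µg/L = 0.005 mg/L.
After complete mixing, C₀ = (2.2·3.1 + 5.7·0.005) / 7.9 = 0.8669 mg/L.
Travel time t = 2.6e+04 m / 0.48 m/s = 5.417e+04 s = 0.6269 d.
C = 0.8669·exp(−0.27·0.6269) = 0.8669·0.8443 = 0.7319 mg/L.

0.732 mg/L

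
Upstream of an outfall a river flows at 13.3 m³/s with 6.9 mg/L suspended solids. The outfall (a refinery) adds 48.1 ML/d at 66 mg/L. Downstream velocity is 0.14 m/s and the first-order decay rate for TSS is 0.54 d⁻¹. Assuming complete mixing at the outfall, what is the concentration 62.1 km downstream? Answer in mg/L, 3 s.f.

0.580 mg/L

48.1 ML/d = 0.5567 m³/s.
After complete mixing, C₀ = (0.5567·66 + 13.3·6.9) / 13.86 = 9.274 mg/L.
Travel time t = 6.21e+04 m / 0.14 m/s = 4.436e+05 s = 5.134 d.
C = 9.274·exp(−0.54·5.134) = 9.274·0.06252 = 0.5798 mg/L.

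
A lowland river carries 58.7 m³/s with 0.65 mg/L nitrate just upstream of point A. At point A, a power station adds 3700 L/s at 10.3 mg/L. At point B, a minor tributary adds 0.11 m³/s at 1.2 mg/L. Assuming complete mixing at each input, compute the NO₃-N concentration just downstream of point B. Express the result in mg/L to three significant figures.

3700 L/s = 3.7 m³/s.
After input A: C = (58.7·0.65 + 3.7·10.3) / 62.4 = 1.222 mg/L.
After input B: C = (62.4·1.222 + 0.11·1.2) / 62.51 = 1.222 mg/L.

1.22 mg/L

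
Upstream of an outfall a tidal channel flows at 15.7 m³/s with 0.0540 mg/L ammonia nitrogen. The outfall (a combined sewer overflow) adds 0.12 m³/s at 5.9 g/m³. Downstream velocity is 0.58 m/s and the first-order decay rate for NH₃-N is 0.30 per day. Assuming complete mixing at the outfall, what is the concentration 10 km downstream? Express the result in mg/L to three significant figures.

0.0926 mg/L

After complete mixing, C₀ = (0.12·5.9 + 15.7·0.054) / 15.82 = 0.09834 mg/L.
Travel time t = 1e+04 m / 0.58 m/s = 1.724e+04 s = 0.1996 d.
C = 0.09834·exp(−0.30·0.1996) = 0.09834·0.9419 = 0.09263 mg/L.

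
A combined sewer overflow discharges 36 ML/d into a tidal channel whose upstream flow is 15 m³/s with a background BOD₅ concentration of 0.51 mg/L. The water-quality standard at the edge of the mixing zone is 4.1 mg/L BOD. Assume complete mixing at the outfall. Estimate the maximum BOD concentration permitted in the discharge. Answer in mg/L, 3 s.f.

133 mg/L

36 ML/d = 0.4167 m³/s.
Mass balance: 4.1·15.42 = 0.4167·Cₑ + 15·0.51.
Cₑ = (63.21 − 7.65) / 0.4167 = 133.3 mg/L.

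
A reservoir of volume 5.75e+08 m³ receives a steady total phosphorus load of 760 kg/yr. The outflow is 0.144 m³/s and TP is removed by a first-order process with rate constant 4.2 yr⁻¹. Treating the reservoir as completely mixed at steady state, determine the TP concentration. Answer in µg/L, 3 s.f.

Outflow Q = 0.144 m³/s × 3.156e+07 s/yr = 4.544e+06 m³/yr.
Steady-state CSTR mass balance: W = Q·C + k·V·C, so C = W/(Q + kV).
Q + kV = 4.544e+06 + 4.2·5.75e+08 = 2.42e+09 m³/yr.
C = 760/2.42e+09 = 3.141e-07 kg/m³ = 0.0003141 mg/L = 0.3141 µg/L.

0.314 µg/L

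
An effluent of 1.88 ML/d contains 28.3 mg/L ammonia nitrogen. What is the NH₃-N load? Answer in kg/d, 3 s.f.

53.2 kg/d

1.88 ML/d = 0.02176 m³/s.
Mass flux = Q·C = 0.02176 m³/s × 28.3 g/m³ = 0.6158 g/s.
= 0.6158 g/s × 86.4 = 53.2 kg/d.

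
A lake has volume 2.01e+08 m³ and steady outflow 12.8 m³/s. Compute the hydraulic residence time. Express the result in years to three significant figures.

Q = 12.8 m³/s × 3.156e+07 s/yr = 4.039e+08 m³/yr.
Hydraulic residence time τ = V/Q = 2.01e+08/4.039e+08 = 0.4976 yr.

0.498 yr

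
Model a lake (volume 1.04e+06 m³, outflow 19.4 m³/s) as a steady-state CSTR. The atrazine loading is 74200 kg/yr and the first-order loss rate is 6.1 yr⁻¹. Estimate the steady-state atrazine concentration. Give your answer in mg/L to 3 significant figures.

Outflow Q = 19.4 m³/s × 3.156e+07 s/yr = 6.122e+08 m³/yr.
Steady-state CSTR mass balance: W = Q·C + k·V·C, so C = W/(Q + kV).
Q + kV = 6.122e+08 + 6.1·1.04e+06 = 6.186e+08 m³/yr.
C = 74200/6.186e+08 = 0.00012 kg/m³ = 0.12 mg/L.

0.120 mg/L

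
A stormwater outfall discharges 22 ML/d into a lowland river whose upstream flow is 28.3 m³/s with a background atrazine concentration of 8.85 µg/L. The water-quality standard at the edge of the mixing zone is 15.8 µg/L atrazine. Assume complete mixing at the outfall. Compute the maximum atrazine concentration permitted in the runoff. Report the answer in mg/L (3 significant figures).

22 ML/d = 0.2546 m³/s.
8.85 µg/L = 0.00885 mg/L.
15.8 µg/L = 0.0158 mg/L.
Mass balance: 0.0158·28.55 = 0.2546·Cₑ + 28.3·0.00885.
Cₑ = (0.4512 − 0.2505) / 0.2546 = 0.7882 mg/L.

0.788 mg/L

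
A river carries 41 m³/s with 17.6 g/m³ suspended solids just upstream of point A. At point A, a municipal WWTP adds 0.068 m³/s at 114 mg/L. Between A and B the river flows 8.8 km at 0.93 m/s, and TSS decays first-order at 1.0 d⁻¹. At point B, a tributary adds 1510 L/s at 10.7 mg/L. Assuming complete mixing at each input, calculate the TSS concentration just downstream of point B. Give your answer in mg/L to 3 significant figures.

After input A: C = (41·17.6 + 0.068·114) / 41.07 = 17.76 mg/L.
Over the 8.8 km reach to input B (t = 9462 s = 0.1095 d), decay gives C = 17.76·exp(−1.0·0.1095) = 15.92 mg/L.
1510 L/s = 1.51 m³/s.
After input B: C = (41.07·15.92 + 1.51·10.7) / 42.58 = 15.73 mg/L.

15.7 mg/L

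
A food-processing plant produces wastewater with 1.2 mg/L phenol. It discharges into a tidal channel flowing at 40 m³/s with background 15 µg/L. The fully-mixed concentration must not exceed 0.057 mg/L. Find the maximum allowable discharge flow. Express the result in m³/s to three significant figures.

15 µg/L = 0.015 mg/L.
Mass balance at complete mixing: C_std·(Q_w + Q_r) = Q_w·C_e + Q_r·C_b.
Rearranging, Q_w = Q_r·(C_std − C_b)/(C_e − C_std) = 40·(0.057 − 0.015) / (1.2 − 0.057) = 1.47 m³/s.

1.47 m³/s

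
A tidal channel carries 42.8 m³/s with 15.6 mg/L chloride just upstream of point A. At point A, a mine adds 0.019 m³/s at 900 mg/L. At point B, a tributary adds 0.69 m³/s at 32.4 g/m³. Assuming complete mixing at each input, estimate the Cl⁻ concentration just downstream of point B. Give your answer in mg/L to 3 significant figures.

16.3 mg/L

After input A: C = (42.8·15.6 + 0.019·900) / 42.82 = 15.99 mg/L.
After input B: C = (42.82·15.99 + 0.69·32.4) / 43.51 = 16.25 mg/L.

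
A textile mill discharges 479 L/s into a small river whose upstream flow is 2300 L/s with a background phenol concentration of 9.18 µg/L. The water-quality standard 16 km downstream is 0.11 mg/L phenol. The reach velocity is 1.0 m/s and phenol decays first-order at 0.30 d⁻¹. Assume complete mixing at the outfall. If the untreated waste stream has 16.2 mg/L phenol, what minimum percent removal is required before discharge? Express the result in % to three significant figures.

96.1 %

479 L/s = 0.479 m³/s.
2300 L/s = 2.3 m³/s.
9.18 µg/L = 0.00918 mg/L.
Travel time to the compliance point: t = 1.6e+04/1.0 = 1.6e+04 s = 0.1852 d; decay factor exp(−0.30·0.1852) = 0.946.
So the concentration just after mixing may be at most 0.11/0.946 = 0.1163 mg/L.
Mass balance: 0.1163·2.779 = 0.479·Cₑ + 2.3·0.00918.
Cₑ = (0.3232 − 0.02111) / 0.479 = 0.6306 mg/L.
Required removal = 1 − 0.6306/16.2 = 96.11 %.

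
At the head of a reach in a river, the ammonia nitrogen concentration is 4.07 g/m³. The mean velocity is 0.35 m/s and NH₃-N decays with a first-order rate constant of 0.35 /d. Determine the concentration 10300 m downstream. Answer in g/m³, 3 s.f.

Travel time t = 10300 m / 0.35 m/s = 1.03e+04/0.35 = 2.943e+04 s = 0.3406 d.
First-order decay: C = 4.07·exp(−0.35·0.3406) = 4.07·0.8876 = 3.613 g/m³.

3.61 g/m³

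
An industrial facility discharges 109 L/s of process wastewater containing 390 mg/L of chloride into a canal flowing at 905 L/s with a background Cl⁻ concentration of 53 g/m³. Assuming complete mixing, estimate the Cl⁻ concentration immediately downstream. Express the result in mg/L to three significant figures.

109 L/s = 0.109 m³/s.
905 L/s = 0.905 m³/s.
Conservation of mass across the mixing zone: C = (0.109·390 + 0.905·53) / (0.109 + 0.905) = 90.47/1.014 = 89.23 mg/L.

89.2 mg/L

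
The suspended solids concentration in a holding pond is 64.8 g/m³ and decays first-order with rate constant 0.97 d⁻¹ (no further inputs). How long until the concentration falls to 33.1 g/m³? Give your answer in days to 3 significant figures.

0.693 d

t = ln(C₀/C)/k = ln(64.8/33.1)/0.97 = 0.6718/0.97 = 0.6925 d.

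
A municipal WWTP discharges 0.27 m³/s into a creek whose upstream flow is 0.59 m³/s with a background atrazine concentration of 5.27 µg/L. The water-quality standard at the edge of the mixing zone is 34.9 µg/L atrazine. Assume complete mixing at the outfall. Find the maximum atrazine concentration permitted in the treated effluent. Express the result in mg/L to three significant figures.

0.0996 mg/L

5.27 µg/L = 0.00527 mg/L.
34.9 µg/L = 0.0349 mg/L.
Mass balance: 0.0349·0.86 = 0.27·Cₑ + 0.59·0.00527.
Cₑ = (0.03001 − 0.003109) / 0.27 = 0.09965 mg/L.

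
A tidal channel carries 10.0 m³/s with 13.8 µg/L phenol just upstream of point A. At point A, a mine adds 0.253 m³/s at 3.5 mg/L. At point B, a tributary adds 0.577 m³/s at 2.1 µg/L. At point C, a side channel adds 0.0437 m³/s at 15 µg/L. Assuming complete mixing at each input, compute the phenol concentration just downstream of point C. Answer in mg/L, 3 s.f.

0.0943 mg/L

13.8 µg/L = 0.0138 mg/L.
After input A: C = (10·0.0138 + 0.253·3.5) / 10.25 = 0.09982 mg/L.
2.1 µg/L = 0.0021 mg/L.
After input B: C = (10.25·0.09982 + 0.577·0.0021) / 10.83 = 0.09462 mg/L.
15 µg/L = 0.015 mg/L.
After input C: C = (10.83·0.09462 + 0.0437·0.015) / 10.87 = 0.0943 mg/L.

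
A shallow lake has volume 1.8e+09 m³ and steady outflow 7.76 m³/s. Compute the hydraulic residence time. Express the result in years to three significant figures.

7.35 yr

Q = 7.76 m³/s × 3.156e+07 s/yr = 2.449e+08 m³/yr.
Hydraulic residence time τ = V/Q = 1.8e+09/2.449e+08 = 7.35 yr.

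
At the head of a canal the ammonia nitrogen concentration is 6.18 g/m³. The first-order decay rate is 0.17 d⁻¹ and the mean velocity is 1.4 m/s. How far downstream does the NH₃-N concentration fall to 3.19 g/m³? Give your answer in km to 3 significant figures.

471 km

From C = C₀·e^(−kt), t = ln(C₀/C)/k = ln(6.18/3.19)/0.17 = 0.6613/0.17 = 3.89 d.
Distance = v·t = 1.4 m/s × 3.361e+05 s = 4.705e+05 m = 470.5 km.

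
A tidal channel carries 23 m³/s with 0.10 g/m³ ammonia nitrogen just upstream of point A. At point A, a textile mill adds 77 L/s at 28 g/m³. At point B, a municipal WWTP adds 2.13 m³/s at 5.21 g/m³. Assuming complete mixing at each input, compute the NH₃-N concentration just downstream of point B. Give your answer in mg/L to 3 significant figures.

0.617 mg/L

77 L/s = 0.077 m³/s.
After input A: C = (23·0.1 + 0.077·28) / 23.08 = 0.1931 mg/L.
After input B: C = (23.08·0.1931 + 2.13·5.21) / 25.21 = 0.617 mg/L.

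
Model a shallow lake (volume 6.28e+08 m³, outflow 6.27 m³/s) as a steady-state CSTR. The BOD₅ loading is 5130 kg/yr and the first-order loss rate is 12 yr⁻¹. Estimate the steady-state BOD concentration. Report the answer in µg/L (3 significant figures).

0.663 µg/L

Outflow Q = 6.27 m³/s × 3.156e+07 s/yr = 1.979e+08 m³/yr.
Steady-state CSTR mass balance: W = Q·C + k·V·C, so C = W/(Q + kV).
Q + kV = 1.979e+08 + 12·6.28e+08 = 7.734e+09 m³/yr.
C = 5130/7.734e+09 = 6.633e-07 kg/m³ = 0.0006633 mg/L = 0.6633 µg/L.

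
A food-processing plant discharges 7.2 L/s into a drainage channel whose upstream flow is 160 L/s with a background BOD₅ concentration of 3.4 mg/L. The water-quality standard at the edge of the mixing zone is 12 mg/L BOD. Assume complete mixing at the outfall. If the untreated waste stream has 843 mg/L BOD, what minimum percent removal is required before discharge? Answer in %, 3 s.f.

7.2 L/s = 0.0072 m³/s.
160 L/s = 0.16 m³/s.
Mass balance: 12·0.1672 = 0.0072·Cₑ + 0.16·3.4.
Cₑ = (2.006 − 0.544) / 0.0072 = 203.1 mg/L.
Required removal = 1 − 203.1/843 = 75.91 %.

75.9 %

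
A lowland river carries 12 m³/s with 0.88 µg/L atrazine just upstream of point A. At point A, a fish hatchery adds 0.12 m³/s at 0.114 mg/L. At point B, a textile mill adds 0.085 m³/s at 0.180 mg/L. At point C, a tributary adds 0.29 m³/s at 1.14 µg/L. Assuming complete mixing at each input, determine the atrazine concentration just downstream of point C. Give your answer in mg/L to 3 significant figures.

0.00319 mg/L

0.88 µg/L = 0.00088 mg/L.
After input A: C = (12·0.00088 + 0.12·0.114) / 12.12 = 0.002 mg/L.
After input B: C = (12.12·0.002 + 0.085·0.18) / 12.21 = 0.00324 mg/L.
1.14 µg/L = 0.00114 mg/L.
After input C: C = (12.21·0.00324 + 0.29·0.00114) / 12.49 = 0.003191 mg/L.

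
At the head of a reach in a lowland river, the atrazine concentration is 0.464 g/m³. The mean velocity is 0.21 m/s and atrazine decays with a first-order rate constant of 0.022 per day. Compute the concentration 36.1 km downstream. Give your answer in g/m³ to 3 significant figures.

Travel time t = 36.1 km / 0.21 m/s = 3.61e+04/0.21 = 1.719e+05 s = 1.99 d.
First-order decay: C = 0.464·exp(−0.022·1.99) = 0.464·0.9572 = 0.4441 g/m³.

0.444 g/m³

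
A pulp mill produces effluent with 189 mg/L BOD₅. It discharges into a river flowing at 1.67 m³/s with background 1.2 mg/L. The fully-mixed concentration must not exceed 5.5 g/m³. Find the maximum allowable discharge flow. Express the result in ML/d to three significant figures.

Mass balance at complete mixing: C_std·(Q_w + Q_r) = Q_w·C_e + Q_r·C_b.
Rearranging, Q_w = Q_r·(C_std − C_b)/(C_e − C_std) = 1.67·(5.5 − 1.2) / (189 − 5.5) = 0.03913 m³/s.
= 3.381 ML/d.

3.38 ML/d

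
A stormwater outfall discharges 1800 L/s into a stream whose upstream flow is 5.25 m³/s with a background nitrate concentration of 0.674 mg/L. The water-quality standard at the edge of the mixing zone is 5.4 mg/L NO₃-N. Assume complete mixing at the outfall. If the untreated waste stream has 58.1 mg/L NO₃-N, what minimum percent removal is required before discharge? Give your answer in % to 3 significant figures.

67.0 %

1800 L/s = 1.8 m³/s.
Mass balance: 5.4·7.05 = 1.8·Cₑ + 5.25·0.674.
Cₑ = (38.07 − 3.539) / 1.8 = 19.18 mg/L.
Required removal = 1 − 19.18/58.1 = 66.98 %.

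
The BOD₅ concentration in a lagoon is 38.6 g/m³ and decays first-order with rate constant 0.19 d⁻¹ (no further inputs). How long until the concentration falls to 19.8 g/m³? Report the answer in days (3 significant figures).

t = ln(C₀/C)/k = ln(38.6/19.8)/0.19 = 0.6676/0.19 = 3.514 d.

3.51 d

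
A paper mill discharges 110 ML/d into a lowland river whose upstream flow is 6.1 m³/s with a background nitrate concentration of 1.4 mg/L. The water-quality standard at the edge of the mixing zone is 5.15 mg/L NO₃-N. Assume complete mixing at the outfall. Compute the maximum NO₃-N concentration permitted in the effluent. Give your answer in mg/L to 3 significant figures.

110 ML/d = 1.273 m³/s.
Mass balance: 5.15·7.373 = 1.273·Cₑ + 6.1·1.4.
Cₑ = (37.97 − 8.54) / 1.273 = 23.12 mg/L.

23.1 mg/L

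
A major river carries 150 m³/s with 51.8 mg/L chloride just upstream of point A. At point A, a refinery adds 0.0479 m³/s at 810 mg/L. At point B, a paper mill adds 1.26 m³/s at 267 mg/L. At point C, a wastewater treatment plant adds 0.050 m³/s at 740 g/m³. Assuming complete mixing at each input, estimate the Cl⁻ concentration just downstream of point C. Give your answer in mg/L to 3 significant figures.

After input A: C = (150·51.8 + 0.0479·810) / 150 = 52.04 mg/L.
After input B: C = (150·52.04 + 1.26·267) / 151.3 = 53.83 mg/L.
After input C: C = (151.3·53.83 + 0.05·740) / 151.4 = 54.06 mg/L.

54.1 mg/L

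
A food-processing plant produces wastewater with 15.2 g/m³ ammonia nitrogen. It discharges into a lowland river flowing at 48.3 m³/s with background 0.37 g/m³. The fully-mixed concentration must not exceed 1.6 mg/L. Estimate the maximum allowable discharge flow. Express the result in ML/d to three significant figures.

377 ML/d

Mass balance at complete mixing: C_std·(Q_w + Q_r) = Q_w·C_e + Q_r·C_b.
Rearranging, Q_w = Q_r·(C_std − C_b)/(C_e − C_std) = 48.3·(1.6 − 0.37) / (15.2 − 1.6) = 4.368 m³/s.
= 377.4 ML/d.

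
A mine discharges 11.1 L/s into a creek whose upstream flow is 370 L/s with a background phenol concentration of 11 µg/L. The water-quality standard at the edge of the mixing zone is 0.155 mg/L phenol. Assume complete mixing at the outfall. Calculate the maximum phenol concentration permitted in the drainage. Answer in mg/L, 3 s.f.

4.96 mg/L

11.1 L/s = 0.0111 m³/s.
370 L/s = 0.37 m³/s.
11 µg/L = 0.011 mg/L.
Mass balance: 0.155·0.3811 = 0.0111·Cₑ + 0.37·0.011.
Cₑ = (0.05907 − 0.00407) / 0.0111 = 4.955 mg/L.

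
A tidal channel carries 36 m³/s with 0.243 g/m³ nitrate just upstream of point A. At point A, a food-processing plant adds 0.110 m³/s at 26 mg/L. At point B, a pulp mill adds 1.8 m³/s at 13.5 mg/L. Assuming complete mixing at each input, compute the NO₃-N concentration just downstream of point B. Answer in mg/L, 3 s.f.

0.947 mg/L

After input A: C = (36·0.243 + 0.11·26) / 36.11 = 0.3215 mg/L.
After input B: C = (36.11·0.3215 + 1.8·13.5) / 37.91 = 0.9472 mg/L.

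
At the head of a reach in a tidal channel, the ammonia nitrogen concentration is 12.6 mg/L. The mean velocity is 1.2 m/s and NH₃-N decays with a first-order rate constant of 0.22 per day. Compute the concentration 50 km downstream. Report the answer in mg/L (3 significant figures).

11.3 mg/L

Travel time t = 50 km / 1.2 m/s = 5e+04/1.2 = 4.167e+04 s = 0.4823 d.
First-order decay: C = 12.6·exp(−0.22·0.4823) = 12.6·0.8993 = 11.33 mg/L.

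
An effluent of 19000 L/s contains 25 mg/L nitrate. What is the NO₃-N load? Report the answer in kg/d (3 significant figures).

41000 kg/d

19000 L/s = 19 m³/s.
Mass flux = Q·C = 19 m³/s × 25 g/m³ = 475 g/s.
= 475 g/s × 86.4 = 4.104e+04 kg/d.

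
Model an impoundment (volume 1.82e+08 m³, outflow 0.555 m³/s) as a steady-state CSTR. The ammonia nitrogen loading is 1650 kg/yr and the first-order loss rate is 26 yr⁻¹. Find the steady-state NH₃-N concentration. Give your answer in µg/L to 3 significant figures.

0.347 µg/L

Outflow Q = 0.555 m³/s × 3.156e+07 s/yr = 1.751e+07 m³/yr.
Steady-state CSTR mass balance: W = Q·C + k·V·C, so C = W/(Q + kV).
Q + kV = 1.751e+07 + 26·1.82e+08 = 4.75e+09 m³/yr.
C = 1650/4.75e+09 = 3.474e-07 kg/m³ = 0.0003474 mg/L = 0.3474 µg/L.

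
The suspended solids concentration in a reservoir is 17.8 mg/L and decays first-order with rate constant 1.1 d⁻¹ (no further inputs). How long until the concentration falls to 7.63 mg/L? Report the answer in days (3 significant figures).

0.770 d

t = ln(C₀/C)/k = ln(17.8/7.63)/1.1 = 0.8471/1.1 = 0.7701 d.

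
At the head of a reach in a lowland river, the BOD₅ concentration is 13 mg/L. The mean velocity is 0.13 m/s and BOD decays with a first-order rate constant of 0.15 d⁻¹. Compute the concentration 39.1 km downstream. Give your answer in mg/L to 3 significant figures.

Travel time t = 39.1 km / 0.13 m/s = 3.91e+04/0.13 = 3.008e+05 s = 3.481 d.
First-order decay: C = 13·exp(−0.15·3.481) = 13·0.5932 = 7.712 mg/L.

7.71 mg/L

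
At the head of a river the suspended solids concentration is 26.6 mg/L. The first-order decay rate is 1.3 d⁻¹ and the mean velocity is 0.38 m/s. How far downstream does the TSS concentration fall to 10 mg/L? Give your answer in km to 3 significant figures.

From C = C₀·e^(−kt), t = ln(C₀/C)/k = ln(26.6/10)/1.3 = 0.9783/1.3 = 0.7526 d.
Distance = v·t = 0.38 m/s × 6.502e+04 s = 2.471e+04 m = 24.71 km.

24.7 km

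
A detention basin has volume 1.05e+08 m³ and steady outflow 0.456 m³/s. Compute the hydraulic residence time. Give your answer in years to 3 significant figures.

Q = 0.456 m³/s × 3.156e+07 s/yr = 1.439e+07 m³/yr.
Hydraulic residence time τ = V/Q = 1.05e+08/1.439e+07 = 7.297 yr.

7.30 yr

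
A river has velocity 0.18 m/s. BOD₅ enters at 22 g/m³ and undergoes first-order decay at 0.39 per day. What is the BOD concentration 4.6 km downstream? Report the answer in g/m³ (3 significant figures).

Travel time t = 4.6 km / 0.18 m/s = 4600/0.18 = 2.556e+04 s = 0.2958 d.
First-order decay: C = 22·exp(−0.39·0.2958) = 22·0.891 = 19.6 g/m³.

19.6 g/m³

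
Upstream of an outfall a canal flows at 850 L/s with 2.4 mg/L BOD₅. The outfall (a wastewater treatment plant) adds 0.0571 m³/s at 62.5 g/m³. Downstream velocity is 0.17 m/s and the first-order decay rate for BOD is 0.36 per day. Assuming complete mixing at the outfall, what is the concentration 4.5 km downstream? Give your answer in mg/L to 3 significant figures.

5.54 mg/L

850 L/s = 0.85 m³/s.
After complete mixing, C₀ = (0.0571·62.5 + 0.85·2.4) / 0.9071 = 6.183 mg/L.
Travel time t = 4500 m / 0.17 m/s = 2.647e+04 s = 0.3064 d.
C = 6.183·exp(−0.36·0.3064) = 6.183·0.8956 = 5.537 mg/L.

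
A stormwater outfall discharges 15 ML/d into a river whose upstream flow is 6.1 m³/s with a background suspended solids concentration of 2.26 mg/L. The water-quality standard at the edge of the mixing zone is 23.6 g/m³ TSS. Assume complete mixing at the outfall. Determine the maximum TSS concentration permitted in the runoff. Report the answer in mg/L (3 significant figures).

773 mg/L

15 ML/d = 0.1736 m³/s.
Mass balance: 23.6·6.274 = 0.1736·Cₑ + 6.1·2.26.
Cₑ = (148.1 − 13.79) / 0.1736 = 773.4 mg/L.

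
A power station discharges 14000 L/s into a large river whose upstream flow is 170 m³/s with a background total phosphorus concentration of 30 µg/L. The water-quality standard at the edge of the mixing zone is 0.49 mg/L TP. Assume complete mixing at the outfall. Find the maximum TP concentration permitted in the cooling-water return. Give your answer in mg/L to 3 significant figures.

6.08 mg/L

14000 L/s = 14 m³/s.
30 µg/L = 0.03 mg/L.
Mass balance: 0.49·184 = 14·Cₑ + 170·0.03.
Cₑ = (90.16 − 5.1) / 14 = 6.076 mg/L.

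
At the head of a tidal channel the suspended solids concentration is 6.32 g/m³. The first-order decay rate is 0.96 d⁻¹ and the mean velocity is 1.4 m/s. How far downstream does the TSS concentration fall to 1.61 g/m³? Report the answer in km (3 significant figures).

172 km

From C = C₀·e^(−kt), t = ln(C₀/C)/k = ln(6.32/1.61)/0.96 = 1.367/0.96 = 1.424 d.
Distance = v·t = 1.4 m/s × 1.231e+05 s = 1.723e+05 m = 172.3 km.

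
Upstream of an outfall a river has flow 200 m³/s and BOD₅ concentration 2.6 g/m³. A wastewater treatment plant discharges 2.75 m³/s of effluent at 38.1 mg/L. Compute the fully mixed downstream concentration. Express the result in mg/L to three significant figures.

3.08 mg/L

Conservation of mass across the mixing zone: C = (2.75·38.1 + 200·2.6) / (2.75 + 200) = 624.8/202.8 = 3.082 mg/L.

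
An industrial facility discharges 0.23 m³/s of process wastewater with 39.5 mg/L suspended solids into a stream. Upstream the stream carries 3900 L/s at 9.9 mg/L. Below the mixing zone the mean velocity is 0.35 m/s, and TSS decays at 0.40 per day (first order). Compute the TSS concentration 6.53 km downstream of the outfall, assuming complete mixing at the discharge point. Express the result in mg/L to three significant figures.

10.6 mg/L

3900 L/s = 3.9 m³/s.
After complete mixing, C₀ = (0.23·39.5 + 3.9·9.9) / 4.13 = 11.55 mg/L.
Travel time t = 6530 m / 0.35 m/s = 1.866e+04 s = 0.2159 d.
C = 11.55·exp(−0.40·0.2159) = 11.55·0.9172 = 10.59 mg/L.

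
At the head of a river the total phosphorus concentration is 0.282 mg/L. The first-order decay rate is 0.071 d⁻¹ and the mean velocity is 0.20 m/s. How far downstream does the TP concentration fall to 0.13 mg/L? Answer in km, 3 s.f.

188 km

From C = C₀·e^(−kt), t = ln(C₀/C)/k = ln(0.282/0.13)/0.071 = 0.7744/0.071 = 10.91 d.
Distance = v·t = 0.20 m/s × 9.423e+05 s = 1.885e+05 m = 188.5 km.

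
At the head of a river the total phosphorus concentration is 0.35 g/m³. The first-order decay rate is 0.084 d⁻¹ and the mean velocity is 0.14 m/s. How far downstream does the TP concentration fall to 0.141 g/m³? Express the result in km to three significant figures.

From C = C₀·e^(−kt), t = ln(C₀/C)/k = ln(0.35/0.141)/0.084 = 0.9092/0.084 = 10.82 d.
Distance = v·t = 0.14 m/s × 9.351e+05 s = 1.309e+05 m = 130.9 km.

131 km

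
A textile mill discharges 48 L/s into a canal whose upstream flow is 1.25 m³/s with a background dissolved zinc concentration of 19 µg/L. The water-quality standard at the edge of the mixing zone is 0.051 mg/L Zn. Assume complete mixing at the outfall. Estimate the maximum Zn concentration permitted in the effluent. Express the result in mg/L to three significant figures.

0.884 mg/L

48 L/s = 0.048 m³/s.
19 µg/L = 0.019 mg/L.
Mass balance: 0.051·1.298 = 0.048·Cₑ + 1.25·0.019.
Cₑ = (0.0662 − 0.02375) / 0.048 = 0.8843 mg/L.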